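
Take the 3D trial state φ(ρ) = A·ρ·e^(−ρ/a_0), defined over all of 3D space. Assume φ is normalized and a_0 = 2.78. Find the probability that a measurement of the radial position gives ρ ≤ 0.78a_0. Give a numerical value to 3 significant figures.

P ≈ 0.0215

With dV = 4πρ²dρ, the probability is ∫|φ|² dV over ρ ≤ 0.78a_0.
The full normalization integral is A²·[3·π·a_0^5] = 1, fixing A².
In terms of u = ρ/a_0 (A², 4π and the length scale all cancel between numerator and denominator), P = [∫_{0}^{0.78} u^4·e^(-2·u) du] / [∫_{0}^{∞} u^4·e^(-2·u) du].
With ∫ u^4·e^(-2·u) du = -(u^4/2 + u^3 + 3·u^2/2 + 3·u/2 + 3/4)·e^(-2·u) + C, the region integral is ≈ 0.016157 and the full one is 3/4.
This evaluates to P = 0.02154.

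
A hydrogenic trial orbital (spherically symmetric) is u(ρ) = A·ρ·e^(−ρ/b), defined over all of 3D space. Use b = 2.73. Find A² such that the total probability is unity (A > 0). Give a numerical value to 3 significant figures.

The normalization condition is ∫|u|² 4πρ² dρ = 1 from 0 to ∞.
In 3D with spherical symmetry the volume element is 4πρ² dρ.
With ∫₀^∞ ρ^4 e^(−αρ) dρ = 4!/α^5, carrying out the integral gives A² · 3·π·b^5.
So A² = (3·π·b^5)^(−1).
Substituting b = 2.73 gives A² = 0.0006997, so A = 0.02645.

A^2 ≈ 0.000700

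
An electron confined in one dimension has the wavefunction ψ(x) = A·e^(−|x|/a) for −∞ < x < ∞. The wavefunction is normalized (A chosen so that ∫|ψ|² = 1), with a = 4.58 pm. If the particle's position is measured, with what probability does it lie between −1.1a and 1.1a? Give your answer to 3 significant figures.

The probability is P = ∫ |ψ|² dx over [−1.1a, 1.1a].
With A² fixed by ∫|ψ|² = 1, i.e. A² = (a)^(−1), substitute and integrate.
By symmetry take twice the x ≥ 0 contribution in numerator and denominator; the 2's cancel. Substituting u = x/a, A² and the length scale cancel in the ratio: P = ∫_{0}^{1.1} e^(-2·u) du / ∫_{0}^{∞} e^(-2·u) du.
With ∫ e^(-2·u) du = -e^(-2·u)/2 + C, the region integral is 1/2 - e^(-11/5)/2 and the full one is 1/2.
Evaluating gives P = 0.8892.

P ≈ 0.889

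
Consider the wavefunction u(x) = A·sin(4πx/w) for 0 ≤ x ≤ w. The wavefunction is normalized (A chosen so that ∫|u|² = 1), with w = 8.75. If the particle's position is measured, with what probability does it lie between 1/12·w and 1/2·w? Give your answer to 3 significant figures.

|u|² is the probability density, so P = ∫_{1/12·w}^{1/2·w} |u|² dx.
With A² fixed by ∫|u|² = 1, i.e. A² = (w/2)^(−1), substitute and integrate.
In terms of t = x/w (A² and the length scale cancel between numerator and denominator), P = [∫_{1/12}^{1/2} sin(4·π·t)^2 dt] / [∫_{0}^{1} sin(4·π·t)^2 dt].
With ∫ sin(4·π·t)^2 dt = t/2 - sin(4·π·t)·cos(4·π·t)/(8·π) + C, the region integral is √(3)/(32·π) + 5/24 and the full one is 1/2.
This works out to P = √(3)/(16·π) + 5/12.

P ≈ 0.451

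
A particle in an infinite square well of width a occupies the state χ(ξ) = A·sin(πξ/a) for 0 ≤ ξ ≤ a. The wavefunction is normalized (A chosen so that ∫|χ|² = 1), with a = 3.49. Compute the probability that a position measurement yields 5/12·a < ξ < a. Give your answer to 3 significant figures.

P ≈ 0.663

The probability is P = ∫ |χ|² dξ over [5/12·a, a].
Since A² = 1/(a/2), this is the region integral divided by the full normalization integral.
Substituting u = ξ/a, A² and the length scale cancel in the ratio: P = ∫_{5/12}^{1} sin(π·u)^2 du / ∫_{0}^{1} sin(π·u)^2 du.
With ∫ sin(π·u)^2 du = u/2 - sin(2·π·u)/(4·π) + C, the region integral is 1/(8·π) + 7/24 and the full one is 1/2.
Evaluating gives P = (3 + 7·π)/(12·π).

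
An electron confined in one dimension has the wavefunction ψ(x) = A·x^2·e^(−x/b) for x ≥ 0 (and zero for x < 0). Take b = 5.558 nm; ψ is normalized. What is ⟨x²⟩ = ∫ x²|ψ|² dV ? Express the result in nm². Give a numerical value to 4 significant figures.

⟨x^2⟩ ≈ 231.7 nm^2

⟨x²⟩ = ∫ x^2 |ψ|² dx over the full domain.
Using ∫₀^∞ xⁿ e^(−αx) dx = n!/αⁿ⁺¹, the ratio of the moment integral to the normalization integral gives ⟨x²⟩ = 15·b^2/2.
With b = 5.558, ⟨x^2⟩ = 231.69.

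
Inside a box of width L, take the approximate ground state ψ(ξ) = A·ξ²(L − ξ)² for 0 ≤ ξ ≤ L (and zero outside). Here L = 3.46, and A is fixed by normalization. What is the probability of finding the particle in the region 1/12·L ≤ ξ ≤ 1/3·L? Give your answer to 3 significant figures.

P ≈ 0.144

P = ∫_{1/12·L}^{1/3·L} |ψ(ξ)|² dξ.
With A² fixed by ∫|ψ|² = 1, i.e. A² = (L^9/630)^(−1), substitute and integrate.
Substituting u = ξ/L, A² and the length scale cancel in the ratio: P = ∫_{1/12}^{1/3} u^4·(1 - u)^4 du / ∫_{0}^{1} u^4·(1 - u)^4 du.
Using ∫ u^4·(1 - u)^4 du = u^5·(70·u^4 - 315·u^3 + 540·u^2 - 420·u + 126)/630, the numerator is ≈ 0.00022931 and the denominator is 1/630.
Evaluating gives P = 0.1445.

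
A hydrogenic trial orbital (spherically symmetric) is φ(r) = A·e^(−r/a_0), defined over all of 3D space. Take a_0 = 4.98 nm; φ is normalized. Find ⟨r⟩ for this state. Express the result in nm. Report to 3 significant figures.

By definition ⟨r⟩ = ∫ r |φ(r)|² 4πr² dr.
Using ∫₀^∞ rⁿ e^(−αr) dr = n!/αⁿ⁺¹, since the A² factors cancel between numerator and denominator, ⟨r⟩ = 3·a_0/2.
Putting a_0 = 4.98 gives 7.470.

⟨r⟩ ≈ 7.47 nm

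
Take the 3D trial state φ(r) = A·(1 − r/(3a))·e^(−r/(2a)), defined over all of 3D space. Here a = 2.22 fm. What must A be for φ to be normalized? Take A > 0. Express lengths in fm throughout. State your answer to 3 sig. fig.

A ≈ 0.104 fm^(-3/2)

Normalization requires ∫|φ|² 4πr² dr = 1, integrated from 0 to ∞.
In 3D with spherical symmetry the volume element is 4πr² dr.
Recall ∫₀^∞ r^m e^(−r/β) dr = m!·β^(m+1), the integral (without the A² prefactor) comes out to 8·π·a^3/3.
Setting this equal to 1 gives A² = 1/(8·π·a^3/3).
Substituting a = 2.22 gives A² = 0.01091, so A = 0.1045.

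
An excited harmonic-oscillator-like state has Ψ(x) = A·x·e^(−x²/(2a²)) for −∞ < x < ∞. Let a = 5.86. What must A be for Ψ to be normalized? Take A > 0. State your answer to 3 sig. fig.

A ≈ 0.0749

The normalization condition is ∫|Ψ|² dx = 1 from −∞ to ∞.
The integral (without the A² prefactor) comes out to √(π)·a^3/2.
With a = 5.86: A² = 0.005607 and A = 0.07488.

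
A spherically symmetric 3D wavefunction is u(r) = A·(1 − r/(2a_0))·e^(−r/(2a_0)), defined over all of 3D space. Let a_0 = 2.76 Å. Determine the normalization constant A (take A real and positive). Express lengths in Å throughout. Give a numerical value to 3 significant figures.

Require ∫ |u|² 4πr² dr = 1 over the whole domain.
The angular integral contributes 4π, leaving ∫₀^∞ r²|u|² dr.
With u = A·(1 − r/(2a_0))·e^(−r/(2a_0)), the integral evaluates to A²·[8·π·a_0^3].
So A² = (8·π·a_0^3)^(−1).
Plugging in a_0 = 2.76 yields A = 0.04350.

A ≈ 0.0435 Å^(-3/2)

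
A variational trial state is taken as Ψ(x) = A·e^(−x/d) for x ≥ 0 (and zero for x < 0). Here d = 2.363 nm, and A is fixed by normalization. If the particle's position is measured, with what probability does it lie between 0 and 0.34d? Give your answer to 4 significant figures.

P = ∫_{0}^{0.34d} |Ψ(x)|² dx.
The normalization integral ∫|Ψ|²dx over the whole domain equals d/2·A², and A² cancels in the ratio.
In terms of u = x/d (A² and the length scale cancel between numerator and denominator), P = [∫_{0}^{0.34} e^(-2·u) du] / [∫_{0}^{∞} e^(-2·u) du].
Using ∫ e^(-2·u) du = -e^(-2·u)/2, the numerator is 1/2 - e^(-17/25)/2 and the denominator is 1/2.
The result is P = 0.49338.

P ≈ 0.4934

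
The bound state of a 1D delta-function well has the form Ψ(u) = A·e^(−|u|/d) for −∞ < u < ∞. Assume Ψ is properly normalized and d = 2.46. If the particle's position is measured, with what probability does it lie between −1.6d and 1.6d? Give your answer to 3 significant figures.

P ≈ 0.959

P = ∫_{−1.6d}^{1.6d} |Ψ(u)|² du.
The normalization integral ∫|Ψ|²du over the whole domain equals d·A², and A² cancels in the ratio.
Both integrals are even about u = 0, so only the u ≥ 0 halves are needed (the factors of 2 cancel). Substituting t = u/d, A² and the length scale cancel in the ratio: P = ∫_{0}^{1.6} e^(-2·t) dt / ∫_{0}^{∞} e^(-2·t) dt.
An antiderivative of e^(-2·t) is -e^(-2·t)/2; evaluating from 0 to 1.6 gives 1/2 - e^(-16/5)/2, while the full integral is 1/2.
The result is P = 0.9592.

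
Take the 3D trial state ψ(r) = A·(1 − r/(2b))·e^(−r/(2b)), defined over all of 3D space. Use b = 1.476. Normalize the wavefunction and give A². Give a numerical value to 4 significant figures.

Normalization requires ∫|ψ|² 4πr² dr = 1, integrated from 0 to ∞.
The angular integral contributes 4π, leaving ∫₀^∞ r²|ψ|² dr.
With ∫₀^∞ r^4 e^(−αr) dr = 4!/α^5, carrying out the integral gives A² · 8·π·b^3.
So A² = (8·π·b^3)^(−1).
Plugging in b = 1.476 yields A = 0.11124.

A^2 ≈ 0.01237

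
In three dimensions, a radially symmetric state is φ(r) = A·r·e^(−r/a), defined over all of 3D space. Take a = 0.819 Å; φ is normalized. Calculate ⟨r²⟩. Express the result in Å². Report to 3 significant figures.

The expectation value is the |φ|²-weighted average of r^2: ∫ r^2|φ|² 4πr² dr.
Since the A² factors cancel between numerator and denominator, ⟨r²⟩ = 15·a^2/2.
Putting a = 0.819 gives 5.031.

⟨r^2⟩ ≈ 5.03 Å^2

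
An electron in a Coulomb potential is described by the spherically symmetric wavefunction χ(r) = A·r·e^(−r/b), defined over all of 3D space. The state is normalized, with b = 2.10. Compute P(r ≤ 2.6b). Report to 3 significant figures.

With dV = 4πr²dr, the probability is ∫|χ|² dV over r ≤ 2.6b.
Normalization gives A² = 1/(3·π·b^5).
In terms of u = r/b (A², 4π and the length scale all cancel between numerator and denominator), P = [∫_{0}^{2.6} u^4·e^(-2·u) du] / [∫_{0}^{∞} u^4·e^(-2·u) du].
Using ∫ u^4·e^(-2·u) du = -(u^4/2 + u^3 + 3·u^2/2 + 3·u/2 + 3/4)·e^(-2·u), the numerator is ≈ 0.44540 and the denominator is 3/4.
This evaluates to P = 0.5939.

P ≈ 0.594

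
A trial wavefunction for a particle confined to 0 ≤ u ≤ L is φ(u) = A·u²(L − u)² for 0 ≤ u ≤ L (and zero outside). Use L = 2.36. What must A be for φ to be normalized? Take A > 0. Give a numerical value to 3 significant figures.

We need A² ∫|f|² du = 1, taking the integral from 0 to L.
Expanding the polynomial and integrating term by term, with φ = A·u²(L − u)², the integral evaluates to A²·[L^9/630].
Hence A² = 1/[L^9/630].
Plugging in L = 2.36 yields A = 0.5267.

A ≈ 0.527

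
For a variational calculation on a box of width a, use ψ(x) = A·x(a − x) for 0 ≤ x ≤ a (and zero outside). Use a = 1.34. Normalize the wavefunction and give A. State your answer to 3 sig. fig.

A ≈ 2.64

Normalization requires ∫|ψ|² dx = 1, integrated from 0 to a.
The integral (without the A² prefactor) comes out to a^5/30.
So A² = (a^5/30)^(−1).
With a = 1.34: A² = 6.944 and A = 2.635.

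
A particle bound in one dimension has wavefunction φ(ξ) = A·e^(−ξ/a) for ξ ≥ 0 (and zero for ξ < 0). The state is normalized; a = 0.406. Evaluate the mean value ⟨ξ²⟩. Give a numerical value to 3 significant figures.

⟨ξ^2⟩ ≈ 0.0824

By definition ⟨ξ²⟩ = ∫ ξ^2 |φ(ξ)|² dξ.
With ∫₀^∞ ξ^2 e^(−αξ) dξ = 2!/α^3, the ratio of the moment integral to the normalization integral gives ⟨ξ²⟩ = a^2/2.
Putting a = 0.406 gives 0.08242.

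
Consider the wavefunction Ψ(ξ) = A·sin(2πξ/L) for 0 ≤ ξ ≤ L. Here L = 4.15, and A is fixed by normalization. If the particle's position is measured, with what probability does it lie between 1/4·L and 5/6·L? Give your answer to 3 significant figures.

P = ∫_{1/4·L}^{5/6·L} |Ψ(ξ)|² dξ.
The normalization integral ∫|Ψ|²dξ over the whole domain equals L/2·A², and A² cancels in the ratio.
In terms of u = ξ/L (A² and the length scale cancel between numerator and denominator), P = [∫_{1/4}^{5/6} sin(2·π·u)^2 du] / [∫_{0}^{1} sin(2·π·u)^2 du].
An antiderivative of sin(2·π·u)^2 is u/2 - sin(4·π·u)/(8·π); evaluating from 1/4 to 5/6 gives √(3)/(16·π) + 7/24, while the full integral is 1/2.
Evaluating gives P = √(3)/(8·π) + 7/12.

P ≈ 0.652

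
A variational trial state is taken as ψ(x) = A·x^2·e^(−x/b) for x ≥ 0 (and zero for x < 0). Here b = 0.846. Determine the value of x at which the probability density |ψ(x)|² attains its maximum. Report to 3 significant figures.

The maximum of |ψ(x)|² occurs where its derivative vanishes.
Solving yields x = 2·b.
With b = 0.846, the most probable position is 1.692.

x ≈ 1.69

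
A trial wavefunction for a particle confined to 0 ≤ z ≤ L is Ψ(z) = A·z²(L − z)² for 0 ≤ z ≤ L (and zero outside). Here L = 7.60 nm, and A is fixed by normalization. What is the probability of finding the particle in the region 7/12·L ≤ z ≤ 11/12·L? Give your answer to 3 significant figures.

The probability is P = ∫ |Ψ|² dz over [7/12·L, 11/12·L].
Since A² = 1/(L^9/630), this is the region integral divided by the full normalization integral.
Let u = z/L; then A² and the length scale cancel, so P = ∫_{7/12}^{11/12} u^4·(1 - u)^4 du ÷ ∫_{0}^{1} u^4·(1 - u)^4 du.
An antiderivative of u^4·(1 - u)^4 is u^5·(70·u^4 - 315·u^3 + 540·u^2 - 420·u + 126)/630; evaluating from 7/12 to 11/12 gives ≈ 0.00047929, while the full integral is 1/630.
This works out to P = 0.3019.

P ≈ 0.302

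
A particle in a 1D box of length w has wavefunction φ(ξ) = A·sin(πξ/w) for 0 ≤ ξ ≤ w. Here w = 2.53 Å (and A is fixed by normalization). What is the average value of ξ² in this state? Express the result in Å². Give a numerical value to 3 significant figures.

The expectation value is the |φ|²-weighted average of ξ^2: ∫ ξ^2|φ|² dξ.
With ∫₀^w sin²(nπξ/w) dξ = w/2, since the A² factors cancel between numerator and denominator, ⟨ξ²⟩ = -w^2/(2·π^2) + w^2/3.
With w = 2.53, ⟨ξ^2⟩ = 1.809.

⟨ξ^2⟩ ≈ 1.81 Å^2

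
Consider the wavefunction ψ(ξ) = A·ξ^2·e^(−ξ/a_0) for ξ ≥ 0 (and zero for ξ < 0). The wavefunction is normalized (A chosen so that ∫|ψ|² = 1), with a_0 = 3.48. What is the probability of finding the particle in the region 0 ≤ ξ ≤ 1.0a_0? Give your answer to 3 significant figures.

The probability is P = ∫ |ψ|² dξ over [0, 1.0a_0].
The normalization integral ∫|ψ|²dξ over the whole domain equals 3·a_0^5/4·A², and A² cancels in the ratio.
Substituting u = ξ/a_0, A² and the length scale cancel in the ratio: P = ∫_{0}^{1.0} u^4·e^(-2·u) du / ∫_{0}^{∞} u^4·e^(-2·u) du.
An antiderivative of u^4·e^(-2·u) is -(u^4/2 + u^3 + 3·u^2/2 + 3·u/2 + 3/4)·e^(-2·u); evaluating from 0 to 1.0 gives 3/4 - 21·e^(-2)/4, while the full integral is 3/4.
Evaluating gives P = 0.05265.

P ≈ 0.0527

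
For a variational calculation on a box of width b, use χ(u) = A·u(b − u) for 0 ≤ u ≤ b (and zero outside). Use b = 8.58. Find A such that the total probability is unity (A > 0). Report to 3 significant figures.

The normalization condition is ∫|χ|² du = 1 from 0 to b.
Expanding the polynomial and integrating term by term, carrying out the integral gives A² · b^5/30.
Setting this equal to 1 gives A² = 1/(b^5/30).
Plugging in b = 8.58 yields A = 0.02540.

A ≈ 0.0254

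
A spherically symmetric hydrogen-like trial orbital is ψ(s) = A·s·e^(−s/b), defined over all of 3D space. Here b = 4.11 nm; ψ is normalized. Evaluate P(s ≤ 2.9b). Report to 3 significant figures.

With dV = 4πs²ds, the probability is ∫|ψ|² dV over s ≤ 2.9b.
Normalization gives A² = 1/(3·π·b^5).
Let u = s/b; then A², 4π and the length scale all cancel, so P = ∫_{0}^{2.9} u^4·e^(-2·u) du ÷ ∫_{0}^{∞} u^4·e^(-2·u) du.
An antiderivative of u^4·e^(-2·u) is -(u^4/2 + u^3 + 3·u^2/2 + 3·u/2 + 3/4)·e^(-2·u); evaluating from 0 to 2.9 gives ≈ 0.51546, while the full integral is 3/4.
Taking the ratio yields P = 0.6873.

P ≈ 0.687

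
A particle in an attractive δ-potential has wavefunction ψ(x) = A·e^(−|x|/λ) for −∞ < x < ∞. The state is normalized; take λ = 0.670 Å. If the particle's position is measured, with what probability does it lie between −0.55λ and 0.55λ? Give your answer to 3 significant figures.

The probability is P = ∫ |ψ|² dx over [−0.55λ, 0.55λ].
The normalization integral ∫|ψ|²dx over the whole domain equals λ·A², and A² cancels in the ratio.
By symmetry take twice the x ≥ 0 contribution in numerator and denominator; the 2's cancel. Let u = x/λ; then A² and the length scale cancel, so P = ∫_{0}^{0.55} e^(-2·u) du ÷ ∫_{0}^{∞} e^(-2·u) du.
Using ∫ e^(-2·u) du = -e^(-2·u)/2, the numerator is 1/2 - e^(-11/10)/2 and the denominator is 1/2.
This works out to P = 0.6671.

P ≈ 0.667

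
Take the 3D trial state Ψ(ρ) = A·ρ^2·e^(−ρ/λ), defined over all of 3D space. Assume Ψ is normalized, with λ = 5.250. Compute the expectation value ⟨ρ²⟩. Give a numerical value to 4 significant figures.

⟨ρ^2⟩ ≈ 385.9

The expectation value is the |Ψ|²-weighted average of ρ^2: ∫ ρ^2|Ψ|² 4πρ² dρ.
Since the A² factors cancel between numerator and denominator, ⟨ρ²⟩ = 14·λ^2.
Putting λ = 5.250 gives 385.88.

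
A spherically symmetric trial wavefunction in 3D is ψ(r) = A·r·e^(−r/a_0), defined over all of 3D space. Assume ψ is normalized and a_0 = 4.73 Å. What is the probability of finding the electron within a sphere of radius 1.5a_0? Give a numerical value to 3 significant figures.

Integrate the radial probability density 4πr²|ψ|² over r ≤ 1.5a_0.
Normalization gives A² = 1/(3·π·a_0^5).
Substituting u = r/a_0, A², 4π and the length scale all cancel in the ratio: P = ∫_{0}^{1.5} u^4·e^(-2·u) du / ∫_{0}^{∞} u^4·e^(-2·u) du.
Using ∫ u^4·e^(-2·u) du = -(u^4/2 + u^3 + 3·u^2/2 + 3·u/2 + 3/4)·e^(-2·u), the numerator is 3/4 - 393·e^(-3)/32 and the denominator is 3/4.
Taking the ratio yields P = 0.1847.

P ≈ 0.185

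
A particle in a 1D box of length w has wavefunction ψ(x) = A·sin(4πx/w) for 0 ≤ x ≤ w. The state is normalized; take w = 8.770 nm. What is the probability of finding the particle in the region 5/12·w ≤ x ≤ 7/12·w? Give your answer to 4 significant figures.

P ≈ 0.09775

|ψ|² is the probability density, so P = ∫_{5/12·w}^{7/12·w} |ψ|² dx.
Since A² = 1/(w/2), this is the region integral divided by the full normalization integral.
Substituting u = x/w, A² and the length scale cancel in the ratio: P = ∫_{5/12}^{7/12} sin(4·π·u)^2 du / ∫_{0}^{1} sin(4·π·u)^2 du.
Using ∫ sin(4·π·u)^2 du = u/2 - sin(4·π·u)·cos(4·π·u)/(8·π), the numerator is -√(3)/(16·π) + 1/12 and the denominator is 1/2.
Taking the ratio, P = (-√(3)/8 + π/6)/π.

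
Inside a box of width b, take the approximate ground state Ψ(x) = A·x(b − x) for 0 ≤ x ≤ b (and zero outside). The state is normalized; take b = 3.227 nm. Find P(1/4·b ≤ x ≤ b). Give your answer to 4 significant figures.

P = ∫_{1/4·b}^{b} |Ψ(x)|² dx.
The normalization integral ∫|Ψ|²dx over the whole domain equals b^5/30·A², and A² cancels in the ratio.
Substituting u = x/b, A² and the length scale cancel in the ratio: P = ∫_{1/4}^{1} u^2·(1 - u)^2 du / ∫_{0}^{1} u^2·(1 - u)^2 du.
Using ∫ u^2·(1 - u)^2 du = u^3·(6·u^2 - 15·u + 10)/30, the numerator is 153/5120 and the denominator is 1/30.
This works out to P = 459/512.

P ≈ 0.8965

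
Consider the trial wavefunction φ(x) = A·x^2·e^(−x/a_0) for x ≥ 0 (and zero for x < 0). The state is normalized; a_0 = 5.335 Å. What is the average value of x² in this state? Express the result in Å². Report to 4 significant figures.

⟨x^2⟩ ≈ 213.5 Å^2

⟨x²⟩ = ∫ x^2 |φ|² dx over the full domain.
Using ∫₀^∞ xⁿ e^(−αx) dx = n!/αⁿ⁺¹, evaluating both integrals, ⟨x²⟩ = 15·a_0^2/2.
Putting a_0 = 5.335 gives 213.47.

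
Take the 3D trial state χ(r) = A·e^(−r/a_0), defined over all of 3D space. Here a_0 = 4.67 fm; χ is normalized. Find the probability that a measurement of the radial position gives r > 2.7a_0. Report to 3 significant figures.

P ≈ 0.0948

P = ∫ |χ|² 4πr² dr over r > 2.7a_0.
The full normalization integral is A²·[π·a_0^3] = 1, fixing A².
Substituting u = r/a_0, A², 4π and the length scale all cancel in the ratio: P = ∫_{2.7}^{∞} u^2·e^(-2·u) du / ∫_{0}^{∞} u^2·e^(-2·u) du.
An antiderivative of u^2·e^(-2·u) is -(2·u^2 + 2·u + 1)·e^(-2·u)/4; evaluating from 2.7 to ∞ gives 1049·e^(-27/5)/200, while the full integral is 1/4.
Taking the ratio yields P = 0.09476.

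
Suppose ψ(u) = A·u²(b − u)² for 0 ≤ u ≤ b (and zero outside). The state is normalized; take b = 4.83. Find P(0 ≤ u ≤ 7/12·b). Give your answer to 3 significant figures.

P ≈ 0.698

The probability is P = ∫ |ψ|² du over [0, 7/12·b].
With A² fixed by ∫|ψ|² = 1, i.e. A² = (b^9/630)^(−1), substitute and integrate.
Substituting t = u/b, A² and the length scale cancel in the ratio: P = ∫_{0}^{7/12} t^4·(1 - t)^4 dt / ∫_{0}^{1} t^4·(1 - t)^4 dt.
With ∫ t^4·(1 - t)^4 dt = t^5·(70·t^4 - 315·t^3 + 540·t^2 - 420·t + 126)/630 + C, the region integral is ≈ 0.0011074 and the full one is 1/630.
The result is P = 0.6977.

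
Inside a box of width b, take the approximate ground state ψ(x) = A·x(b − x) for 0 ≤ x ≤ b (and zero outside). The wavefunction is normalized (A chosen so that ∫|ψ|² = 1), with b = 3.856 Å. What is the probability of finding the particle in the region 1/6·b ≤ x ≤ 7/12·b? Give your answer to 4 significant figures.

P ≈ 0.6179

The probability is P = ∫ |ψ|² dx over [1/6·b, 7/12·b].
Since A² = 1/(b^5/30), this is the region integral divided by the full normalization integral.
Substituting u = x/b, A² and the length scale cancel in the ratio: P = ∫_{1/6}^{7/12} u^2·(1 - u)^2 du / ∫_{0}^{1} u^2·(1 - u)^2 du.
An antiderivative of u^2·(1 - u)^2 is u^3·(6·u^2 - 15·u + 10)/30; evaluating from 1/6 to 7/12 gives ≈ 0.0205962, while the full integral is 1/30.
Taking the ratio, P = 0.61789.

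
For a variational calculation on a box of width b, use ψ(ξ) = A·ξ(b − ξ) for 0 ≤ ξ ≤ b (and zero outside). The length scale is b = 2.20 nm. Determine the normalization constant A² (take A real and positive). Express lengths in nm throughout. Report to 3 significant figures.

A^2 ≈ 0.582 nm^(-5)

We need A² ∫|f|² dξ = 1, taking the integral from 0 to b.
Expanding the polynomial and integrating term by term, the integral (without the A² prefactor) comes out to b^5/30.
So A² = (b^5/30)^(−1).
With b = 2.20: A² = 0.5821 and A = 0.7630.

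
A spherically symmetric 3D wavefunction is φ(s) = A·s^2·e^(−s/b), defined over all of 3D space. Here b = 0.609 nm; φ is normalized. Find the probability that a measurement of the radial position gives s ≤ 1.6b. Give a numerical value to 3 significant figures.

P ≈ 0.0446

P = ∫ |φ|² 4πs² ds over s ≤ 1.6b.
The full normalization integral is A²·[45·π·b^7/2] = 1, fixing A².
In terms of u = s/b (A², 4π and the length scale all cancel between numerator and denominator), P = [∫_{0}^{1.6} u^6·e^(-2·u) du] / [∫_{0}^{∞} u^6·e^(-2·u) du].
Using ∫ u^6·e^(-2·u) du = -(4·u^6 + 12·u^5 + 30·u^4 + 60·u^3 + 90·u^2 + 90·u + 45)·e^(-2·u)/8, the numerator is ≈ 0.25098 and the denominator is 45/8.
This evaluates to P = 0.04462.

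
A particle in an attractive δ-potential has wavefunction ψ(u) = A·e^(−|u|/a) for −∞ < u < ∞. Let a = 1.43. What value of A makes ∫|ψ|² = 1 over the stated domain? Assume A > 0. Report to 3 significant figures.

Require ∫ |ψ|² du = 1 over the whole domain.
Using ∫₀^∞ uⁿ e^(−αu) du = n!/αⁿ⁺¹, the integral (without the A² prefactor) comes out to a.
So A² = (a)^(−1).
Substituting a = 1.43 gives A² = 0.6993, so A = 0.8362.

A ≈ 0.836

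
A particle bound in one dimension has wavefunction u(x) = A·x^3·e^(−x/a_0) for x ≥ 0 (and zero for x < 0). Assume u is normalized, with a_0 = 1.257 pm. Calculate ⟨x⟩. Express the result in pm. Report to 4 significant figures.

The expectation value is the |u|²-weighted average of x: ∫ x|u|² dx.
With ∫₀^∞ x^7 e^(−αx) dx = 7!/α^8, evaluating both integrals, ⟨x⟩ = 7·a_0/2.
With a_0 = 1.257, ⟨x⟩ = 4.3995.

⟨x⟩ ≈ 4.400 pm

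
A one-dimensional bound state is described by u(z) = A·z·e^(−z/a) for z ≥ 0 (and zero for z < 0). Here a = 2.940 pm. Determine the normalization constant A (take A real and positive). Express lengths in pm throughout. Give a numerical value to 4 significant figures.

Normalization requires ∫|u|² dz = 1, integrated from 0 to ∞.
With u = A·z·e^(−z/a), the integral evaluates to A²·[a^3/4].
Setting this equal to 1 gives A² = 1/(a^3/4).
With a = 2.940: A² = 0.15740 and A = 0.39674.

A ≈ 0.3967 pm^(-3/2)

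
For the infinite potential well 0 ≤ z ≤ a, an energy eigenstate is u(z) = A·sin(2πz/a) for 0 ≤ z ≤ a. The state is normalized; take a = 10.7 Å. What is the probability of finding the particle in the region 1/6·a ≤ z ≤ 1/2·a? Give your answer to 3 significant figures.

P ≈ 0.402

The probability is P = ∫ |u|² dz over [1/6·a, 1/2·a].
Since A² = 1/(a/2), this is the region integral divided by the full normalization integral.
Let t = z/a; then A² and the length scale cancel, so P = ∫_{1/6}^{1/2} sin(2·π·t)^2 dt ÷ ∫_{0}^{1} sin(2·π·t)^2 dt.
An antiderivative of sin(2·π·t)^2 is t/2 - sin(4·π·t)/(8·π); evaluating from 1/6 to 1/2 gives √(3)/(16·π) + 1/6, while the full integral is 1/2.
The result is P = (√(3)/8 + π/3)/π.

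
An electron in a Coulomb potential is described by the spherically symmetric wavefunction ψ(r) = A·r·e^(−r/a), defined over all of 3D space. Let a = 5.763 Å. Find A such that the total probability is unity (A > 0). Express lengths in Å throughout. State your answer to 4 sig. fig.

A ≈ 0.004085 Å^(-5/2)

The normalization condition is ∫|ψ|² 4πr² dr = 1 from 0 to ∞.
Recall ∫₀^∞ r^m e^(−r/β) dr = m!·β^(m+1), the integral (without the A² prefactor) comes out to 3·π·a^5.
With a = 5.763: A² = 0.000016691 and A = 0.0040855.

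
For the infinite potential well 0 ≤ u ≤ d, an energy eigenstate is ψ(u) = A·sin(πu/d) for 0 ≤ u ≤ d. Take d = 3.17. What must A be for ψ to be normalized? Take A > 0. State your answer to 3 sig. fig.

Normalization requires ∫|ψ|² du = 1, integrated from 0 to d.
With ψ = A·sin(πu/d), the integral evaluates to A²·[d/2].
Hence A² = 1/[d/2].
With d = 3.17: A² = 0.6309 and A = 0.7943.

A ≈ 0.794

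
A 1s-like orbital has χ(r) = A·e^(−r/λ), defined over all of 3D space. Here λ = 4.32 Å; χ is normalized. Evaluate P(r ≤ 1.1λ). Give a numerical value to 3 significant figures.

P ≈ 0.377

Integrate the radial probability density 4πr²|χ|² over r ≤ 1.1λ.
The full normalization integral is A²·[π·λ^3] = 1, fixing A².
In terms of u = r/λ (A², 4π and the length scale all cancel between numerator and denominator), P = [∫_{0}^{1.1} u^2·e^(-2·u) du] / [∫_{0}^{∞} u^2·e^(-2·u) du].
An antiderivative of u^2·e^(-2·u) is -(2·u^2 + 2·u + 1)·e^(-2·u)/4; evaluating from 0 to 1.1 gives 1/4 - 281·e^(-11/5)/200, while the full integral is 1/4.
Taking the ratio yields P = 0.3773.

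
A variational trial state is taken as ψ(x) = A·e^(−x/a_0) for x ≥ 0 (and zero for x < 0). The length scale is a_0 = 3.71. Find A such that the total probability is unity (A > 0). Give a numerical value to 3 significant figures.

The normalization condition is ∫|ψ|² dx = 1 from 0 to ∞.
Carrying out the integral gives A² · a_0/2.
Hence A² = 1/[a_0/2].
Substituting a_0 = 3.71 gives A² = 0.5391, so A = 0.7342.

A ≈ 0.734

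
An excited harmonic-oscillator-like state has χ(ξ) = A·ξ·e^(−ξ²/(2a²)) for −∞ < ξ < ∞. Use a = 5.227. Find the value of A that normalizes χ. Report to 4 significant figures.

A ≈ 0.08889

Require ∫ |χ|² dξ = 1 over the whole domain.
The integral (without the A² prefactor) comes out to √(π)·a^3/2.
Substituting a = 5.227 gives A² = 0.0079013, so A = 0.088889.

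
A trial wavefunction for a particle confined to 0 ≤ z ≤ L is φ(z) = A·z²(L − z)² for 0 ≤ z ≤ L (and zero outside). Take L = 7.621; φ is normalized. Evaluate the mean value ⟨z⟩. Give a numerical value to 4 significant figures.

⟨z⟩ ≈ 3.811

⟨z⟩ = ∫ z |φ|² dz over the full domain.
Expanding the polynomial and integrating term by term, since the A² factors cancel between numerator and denominator, ⟨z⟩ = L/2.
With L = 7.621, ⟨z⟩ = 3.8105.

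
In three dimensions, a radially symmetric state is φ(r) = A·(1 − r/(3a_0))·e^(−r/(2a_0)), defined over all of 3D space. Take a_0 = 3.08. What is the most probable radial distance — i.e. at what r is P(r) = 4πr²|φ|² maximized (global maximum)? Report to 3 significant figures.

r ≈ 3.08

Set d/dr [P(r) = 4πr²|φ|²] = 0 and solve for r > 0.
Solving yields r = a_0.
With a_0 = 3.08, the most probable radial distance is 3.080.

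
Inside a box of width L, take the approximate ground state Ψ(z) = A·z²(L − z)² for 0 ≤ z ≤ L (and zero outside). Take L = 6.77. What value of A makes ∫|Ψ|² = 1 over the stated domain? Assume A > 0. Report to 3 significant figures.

A ≈ 0.00459

We need A² ∫|f|² dz = 1, taking the integral from 0 to L.
Expanding the polynomial and integrating term by term, carrying out the integral gives A² · L^9/630.
Hence A² = 1/[L^9/630].
Substituting L = 6.77 gives A² = 0.00002109, so A = 0.004592.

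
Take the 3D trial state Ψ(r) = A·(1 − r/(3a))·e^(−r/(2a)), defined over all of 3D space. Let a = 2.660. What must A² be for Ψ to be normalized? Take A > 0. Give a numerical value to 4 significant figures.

A^2 ≈ 0.006342

Require ∫ |Ψ|² 4πr² dr = 1 over the whole domain.
Recall ∫₀^∞ r^m e^(−r/β) dr = m!·β^(m+1), carrying out the integral gives A² · 8·π·a^3/3.
Setting this equal to 1 gives A² = 1/(8·π·a^3/3).
Plugging in a = 2.660 yields A = 0.079638.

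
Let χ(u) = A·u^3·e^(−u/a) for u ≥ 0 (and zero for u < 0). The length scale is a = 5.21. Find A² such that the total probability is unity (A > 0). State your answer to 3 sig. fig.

Normalization requires ∫|χ|² du = 1, integrated from 0 to ∞.
With ∫₀^∞ u^6 e^(−αu) du = 6!/α^7, the integral (without the A² prefactor) comes out to 45·a^7/8.
So A² = (45·a^7/8)^(−1).
Substituting a = 5.21 gives A² = 0.000001706, so A = 0.001306.

A^2 ≈ 0.00000171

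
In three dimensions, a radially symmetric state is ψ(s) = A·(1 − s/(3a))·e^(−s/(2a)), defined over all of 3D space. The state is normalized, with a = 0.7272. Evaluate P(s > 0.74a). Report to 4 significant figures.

P ≈ 0.9202

P = ∫ |ψ|² 4πs² ds over s > 0.74a.
The full normalization integral is A²·[8·π·a^3/3] = 1, fixing A².
Substituting u = s/a, A², 4π and the length scale all cancel in the ratio: P = ∫_{0.74}^{∞} u^2·(1 - u/3)^2·e^(-u) du / ∫_{0}^{∞} u^2·(1 - u/3)^2·e^(-u) du.
With ∫ u^2·(1 - u/3)^2·e^(-u) du = (-u^4 + 2·u^3 - 3·u^2 - 6·u - 6)·e^(-u)/9 + C, the region integral is ≈ 0.613474 and the full one is 2/3.
Taking the ratio yields P = 0.92021.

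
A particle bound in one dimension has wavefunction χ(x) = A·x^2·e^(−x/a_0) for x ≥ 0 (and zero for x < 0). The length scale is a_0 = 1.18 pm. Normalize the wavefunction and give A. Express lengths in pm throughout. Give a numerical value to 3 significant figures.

A ≈ 0.763 pm^(-5/2)

The normalization condition is ∫|χ|² dx = 1 from 0 to ∞.
With ∫₀^∞ x^4 e^(−αx) dx = 4!/α^5, the integral (without the A² prefactor) comes out to 3·a_0^5/4.
Setting this equal to 1 gives A² = 1/(3·a_0^5/4).
Plugging in a_0 = 1.18 yields A = 0.7634.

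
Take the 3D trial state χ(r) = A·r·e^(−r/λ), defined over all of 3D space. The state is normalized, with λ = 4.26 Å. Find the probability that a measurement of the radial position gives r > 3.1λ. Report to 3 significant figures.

Integrate the radial probability density 4πr²|χ|² over r > 3.1λ.
Normalization gives A² = 1/(3·π·λ^5).
In terms of u = r/λ (A², 4π and the length scale all cancel between numerator and denominator), P = [∫_{3.1}^{∞} u^4·e^(-2·u) du] / [∫_{0}^{∞} u^4·e^(-2·u) du].
With ∫ u^4·e^(-2·u) du = -(u^4/2 + u^3 + 3·u^2/2 + 3·u/2 + 3/4)·e^(-2·u) + C, the region integral is ≈ 0.19438 and the full one is 3/4.
The region integral divided by the full integral gives P = 0.2592.

P ≈ 0.259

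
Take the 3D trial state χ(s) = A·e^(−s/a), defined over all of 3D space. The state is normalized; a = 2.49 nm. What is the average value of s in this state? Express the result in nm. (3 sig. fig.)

The expectation value is the |χ|²-weighted average of s: ∫ s|χ|² 4πs² ds.
Recall ∫₀^∞ s^m e^(−s/β) ds = m!·β^(m+1), evaluating both integrals, ⟨s⟩ = 3·a/2.
With a = 2.49, ⟨s⟩ = 3.735.

⟨s⟩ ≈ 3.74 nm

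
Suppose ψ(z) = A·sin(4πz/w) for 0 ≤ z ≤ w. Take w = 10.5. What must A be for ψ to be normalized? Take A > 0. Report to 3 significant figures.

A ≈ 0.436

Require ∫ |ψ|² dz = 1 over the whole domain.
Using sin²θ = (1 − cos 2θ)/2, carrying out the integral gives A² · w/2.
So A² = (w/2)^(−1).
Plugging in w = 10.5 yields A = 0.4364.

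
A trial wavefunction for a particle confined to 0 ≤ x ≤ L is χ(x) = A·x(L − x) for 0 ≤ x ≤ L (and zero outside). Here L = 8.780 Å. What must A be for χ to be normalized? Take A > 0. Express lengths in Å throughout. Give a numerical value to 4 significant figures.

A ≈ 0.02398 Å^(-5/2)

We need A² ∫|f|² dx = 1, taking the integral from 0 to L.
Expanding the polynomial and integrating term by term, with χ = A·x(L − x), the integral evaluates to A²·[L^5/30].
So A² = (L^5/30)^(−1).
Substituting L = 8.780 gives A² = 0.00057497, so A = 0.023979.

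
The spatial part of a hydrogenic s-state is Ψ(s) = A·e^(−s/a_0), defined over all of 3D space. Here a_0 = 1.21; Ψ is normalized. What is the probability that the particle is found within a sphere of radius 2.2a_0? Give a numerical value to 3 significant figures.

P = ∫ |Ψ|² 4πs² ds over s ≤ 2.2a_0.
A² is fixed by ∫₀^∞ 4πs²|Ψ|² ds = 1, i.e. A² = (π·a_0^3)^(−1).
In terms of u = s/a_0 (A², 4π and the length scale all cancel between numerator and denominator), P = [∫_{0}^{2.2} u^2·e^(-2·u) du] / [∫_{0}^{∞} u^2·e^(-2·u) du].
An antiderivative of u^2·e^(-2·u) is -(2·u^2 + 2·u + 1)·e^(-2·u)/4; evaluating from 0 to 2.2 gives 1/4 - 377·e^(-22/5)/100, while the full integral is 1/4.
Taking the ratio yields P = 0.8149.

P ≈ 0.815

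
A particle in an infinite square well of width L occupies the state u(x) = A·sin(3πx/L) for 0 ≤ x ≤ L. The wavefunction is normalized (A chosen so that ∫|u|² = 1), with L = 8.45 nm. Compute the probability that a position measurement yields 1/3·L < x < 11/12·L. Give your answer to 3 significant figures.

P ≈ 0.636

The probability is P = ∫ |u|² dx over [1/3·L, 11/12·L].
With A² fixed by ∫|u|² = 1, i.e. A² = (L/2)^(−1), substitute and integrate.
In terms of t = x/L (A² and the length scale cancel between numerator and denominator), P = [∫_{1/3}^{11/12} sin(3·π·t)^2 dt] / [∫_{0}^{1} sin(3·π·t)^2 dt].
With ∫ sin(3·π·t)^2 dt = t/2 - sin(6·π·t)/(12·π) + C, the region integral is 1/(12·π) + 7/24 and the full one is 1/2.
This works out to P = (2 + 7·π)/(12·π).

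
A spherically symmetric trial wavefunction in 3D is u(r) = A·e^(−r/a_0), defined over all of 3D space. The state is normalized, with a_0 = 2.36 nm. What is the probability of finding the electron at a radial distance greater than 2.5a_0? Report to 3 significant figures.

P ≈ 0.125

Integrate the radial probability density 4πr²|u|² over r > 2.5a_0.
A² is fixed by ∫₀^∞ 4πr²|u|² dr = 1, i.e. A² = (π·a_0^3)^(−1).
In terms of t = r/a_0 (A², 4π and the length scale all cancel between numerator and denominator), P = [∫_{2.5}^{∞} t^2·e^(-2·t) dt] / [∫_{0}^{∞} t^2·e^(-2·t) dt].
With ∫ t^2·e^(-2·t) dt = -(2·t^2 + 2·t + 1)·e^(-2·t)/4 + C, the region integral is 37·e^(-5)/8 and the full one is 1/4.
Taking the ratio yields P = 0.1247.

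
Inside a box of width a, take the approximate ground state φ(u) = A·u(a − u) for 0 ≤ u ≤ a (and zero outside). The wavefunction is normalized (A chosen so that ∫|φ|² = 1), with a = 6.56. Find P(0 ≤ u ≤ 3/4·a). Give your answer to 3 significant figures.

P ≈ 0.896

|φ|² is the probability density, so P = ∫_{0}^{3/4·a} |φ|² du.
The normalization integral ∫|φ|²du over the whole domain equals a^5/30·A², and A² cancels in the ratio.
In terms of t = u/a (A² and the length scale cancel between numerator and denominator), P = [∫_{0}^{3/4} t^2·(1 - t)^2 dt] / [∫_{0}^{1} t^2·(1 - t)^2 dt].
An antiderivative of t^2·(1 - t)^2 is t^3·(6·t^2 - 15·t + 10)/30; evaluating from 0 to 3/4 gives 153/5120, while the full integral is 1/30.
The result is P = 459/512.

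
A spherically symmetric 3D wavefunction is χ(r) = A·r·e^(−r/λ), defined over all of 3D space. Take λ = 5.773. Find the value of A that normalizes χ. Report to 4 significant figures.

A ≈ 0.004068

Require ∫ |χ|² 4πr² dr = 1 over the whole domain.
(Spherical symmetry: dV = 4πr² dr.)
Using ∫₀^∞ rⁿ e^(−αr) dr = n!/αⁿ⁺¹, carrying out the integral gives A² · 3·π·λ^5.
So A² = (3·π·λ^5)^(−1).
With λ = 5.773: A² = 0.000016547 and A = 0.0040678.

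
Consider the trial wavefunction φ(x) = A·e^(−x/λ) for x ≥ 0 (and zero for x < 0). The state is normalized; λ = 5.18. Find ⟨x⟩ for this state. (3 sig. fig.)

By definition ⟨x⟩ = ∫ x |φ(x)|² dx.
Using ∫₀^∞ xⁿ e^(−αx) dx = n!/αⁿ⁺¹, since the A² factors cancel between numerator and denominator, ⟨x⟩ = λ/2.
Putting λ = 5.18 gives 2.590.

⟨x⟩ ≈ 2.59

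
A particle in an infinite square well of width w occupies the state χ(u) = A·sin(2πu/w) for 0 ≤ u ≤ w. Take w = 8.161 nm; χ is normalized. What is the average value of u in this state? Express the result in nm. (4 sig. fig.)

The expectation value is the |χ|²-weighted average of u: ∫ u|χ|² du.
With ∫₀^w sin²(nπu/w) du = w/2, evaluating both integrals, ⟨u⟩ = w/2.
Putting w = 8.161 gives 4.0805.

⟨u⟩ ≈ 4.081 nm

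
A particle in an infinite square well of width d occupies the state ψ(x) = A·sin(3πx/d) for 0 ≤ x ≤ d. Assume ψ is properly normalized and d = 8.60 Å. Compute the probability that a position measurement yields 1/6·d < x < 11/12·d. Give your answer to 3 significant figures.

|ψ|² is the probability density, so P = ∫_{1/6·d}^{11/12·d} |ψ|² dx.
Since A² = 1/(d/2), this is the region integral divided by the full normalization integral.
Substituting u = x/d, A² and the length scale cancel in the ratio: P = ∫_{1/6}^{11/12} sin(3·π·u)^2 du / ∫_{0}^{1} sin(3·π·u)^2 du.
An antiderivative of sin(3·π·u)^2 is u/2 - sin(6·π·u)/(12·π); evaluating from 1/6 to 11/12 gives 1/(12·π) + 3/8, while the full integral is 1/2.
The result is P = (2 + 9·π)/(12·π).

P ≈ 0.803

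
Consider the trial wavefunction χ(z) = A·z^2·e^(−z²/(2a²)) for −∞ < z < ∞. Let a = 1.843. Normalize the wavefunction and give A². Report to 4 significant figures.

The normalization condition is ∫|χ|² dz = 1 from −∞ to ∞.
Differentiating ∫e^(−αz²) dz = √(π/α) under α to get the higher moments, with χ = A·z^2·e^(−z²/(2a²)), the integral evaluates to A²·[3·√(π)·a^5/4].
So A² = (3·√(π)·a^5/4)^(−1).
With a = 1.843: A² = 0.035378 and A = 0.18809.

A^2 ≈ 0.03538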